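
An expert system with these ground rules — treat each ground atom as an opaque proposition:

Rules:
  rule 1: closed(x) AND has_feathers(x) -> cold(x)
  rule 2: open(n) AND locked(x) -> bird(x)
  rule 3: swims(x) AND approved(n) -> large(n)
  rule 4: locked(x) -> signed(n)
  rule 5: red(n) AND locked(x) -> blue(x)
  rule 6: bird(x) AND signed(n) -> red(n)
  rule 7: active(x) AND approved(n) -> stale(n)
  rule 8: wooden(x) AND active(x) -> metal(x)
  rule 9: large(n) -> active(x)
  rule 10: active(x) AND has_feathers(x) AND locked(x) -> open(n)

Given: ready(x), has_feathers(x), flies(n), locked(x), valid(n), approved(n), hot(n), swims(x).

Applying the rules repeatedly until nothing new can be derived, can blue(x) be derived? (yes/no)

yes

Round 1: rule 3 [swims(x) AND approved(n) -> large(n)]; rule 4 [locked(x) -> signed(n)]. Adds large(n), signed(n).
Round 2: rule 9 [large(n) -> active(x)]. Adds active(x).
Round 3: rule 7 [active(x) AND approved(n) -> stale(n)]; rule 10 [active(x) AND has_feathers(x) AND locked(x) -> open(n)]. Adds stale(n), open(n).
Round 4: rule 2 [open(n) AND locked(x) -> bird(x)]. Adds bird(x).
Round 5: rule 6 [bird(x) AND signed(n) -> red(n)]. Adds red(n).
Round 6: rule 5 [red(n) AND locked(x) -> blue(x)]. Adds blue(x).
blue(x) appears in round 6, so it is derivable.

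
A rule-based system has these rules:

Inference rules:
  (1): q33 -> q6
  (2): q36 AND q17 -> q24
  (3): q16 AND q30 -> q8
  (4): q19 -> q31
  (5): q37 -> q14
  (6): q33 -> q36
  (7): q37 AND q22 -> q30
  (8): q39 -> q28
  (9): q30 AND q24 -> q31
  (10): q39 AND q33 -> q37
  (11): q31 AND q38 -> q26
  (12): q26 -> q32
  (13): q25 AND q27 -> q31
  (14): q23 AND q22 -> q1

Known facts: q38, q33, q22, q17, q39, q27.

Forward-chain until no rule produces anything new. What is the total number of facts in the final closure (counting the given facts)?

[1] (1) [q33 -> q6]; (6) [q33 -> q36]; (8) [q39 -> q28]; (10) [q39 AND q33 -> q37]. ⇒ new: q6, q36, q28, q37.
[2] (2) [q36 AND q17 -> q24]; (5) [q37 -> q14]; (7) [q37 AND q22 -> q30]. ⇒ new: q24, q14, q30.
[3] (9) [q30 AND q24 -> q31]. ⇒ new: q31.
[4] (11) [q31 AND q38 -> q26]. ⇒ new: q26.
[5] (12) [q26 -> q32]. ⇒ new: q32.
Closure: {q14, q17, q22, q24, q26, q27, q28, q30, q31, q32, q33, q36, q37, q38, q39, q6} — 16 facts.

16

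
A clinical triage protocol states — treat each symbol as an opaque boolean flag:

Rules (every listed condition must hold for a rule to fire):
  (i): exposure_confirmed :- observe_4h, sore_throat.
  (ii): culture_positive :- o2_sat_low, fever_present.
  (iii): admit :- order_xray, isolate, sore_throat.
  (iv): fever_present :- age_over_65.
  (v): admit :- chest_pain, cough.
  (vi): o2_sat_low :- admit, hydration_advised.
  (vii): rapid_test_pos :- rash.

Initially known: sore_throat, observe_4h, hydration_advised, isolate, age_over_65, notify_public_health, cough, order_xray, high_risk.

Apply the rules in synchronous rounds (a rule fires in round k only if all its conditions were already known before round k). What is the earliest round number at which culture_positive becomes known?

3

Round 1: (i) [exposure_confirmed :- observe_4h, sore_throat.]; (iii) [admit :- order_xray, isolate, sore_throat.]; (iv) [fever_present :- age_over_65.]. New: exposure_confirmed, admit, fever_present.
Round 2: (vi) [o2_sat_low :- admit, hydration_advised.]. New: o2_sat_low.
Round 3: (ii) [culture_positive :- o2_sat_low, fever_present.]. New: culture_positive.
culture_positive first appears in round 3.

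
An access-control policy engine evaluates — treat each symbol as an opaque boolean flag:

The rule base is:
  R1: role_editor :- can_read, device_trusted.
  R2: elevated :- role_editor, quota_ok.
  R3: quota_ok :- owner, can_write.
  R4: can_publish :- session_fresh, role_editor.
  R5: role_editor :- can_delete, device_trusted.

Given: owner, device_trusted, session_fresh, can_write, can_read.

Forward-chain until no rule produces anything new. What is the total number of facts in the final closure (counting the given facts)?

Round 1 — R1, R3, derive role_editor, quota_ok.
Round 2 — R2, R4, derive elevated, can_publish.
Closure: {can_publish, can_read, can_write, device_trusted, elevated, owner, quota_ok, role_editor, session_fresh} — 9 facts.

9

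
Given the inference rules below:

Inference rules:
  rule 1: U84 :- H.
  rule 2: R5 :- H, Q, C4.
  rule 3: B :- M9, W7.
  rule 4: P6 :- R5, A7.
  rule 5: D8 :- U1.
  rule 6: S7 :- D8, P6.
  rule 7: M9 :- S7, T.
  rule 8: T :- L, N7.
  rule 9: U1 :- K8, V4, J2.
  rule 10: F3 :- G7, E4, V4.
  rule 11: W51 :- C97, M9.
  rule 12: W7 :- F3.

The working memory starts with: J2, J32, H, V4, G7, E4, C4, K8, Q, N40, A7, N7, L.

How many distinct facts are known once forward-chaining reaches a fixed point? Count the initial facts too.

24

Round 1: rule 1 [U84 :- H.]; rule 2 [R5 :- H, Q, C4.]; rule 8 [T :- L, N7.]; rule 9 [U1 :- K8, V4, J2.]; rule 10 [F3 :- G7, E4, V4.]. Adds U84, R5, T, U1, F3.
Round 2: rule 4 [P6 :- R5, A7.]; rule 5 [D8 :- U1.]; rule 12 [W7 :- F3.]. Adds P6, D8, W7.
Round 3: rule 6 [S7 :- D8, P6.]. Adds S7.
Round 4: rule 7 [M9 :- S7, T.]. Adds M9.
Round 5: rule 3 [B :- M9, W7.]. Adds B.
Closure: {A7, B, C4, D8, E4, F3, G7, H, J2, J32, K8, L, M9, N40, N7, P6, Q, R5, S7, T, U1, U84, V4, W7} — 24 facts.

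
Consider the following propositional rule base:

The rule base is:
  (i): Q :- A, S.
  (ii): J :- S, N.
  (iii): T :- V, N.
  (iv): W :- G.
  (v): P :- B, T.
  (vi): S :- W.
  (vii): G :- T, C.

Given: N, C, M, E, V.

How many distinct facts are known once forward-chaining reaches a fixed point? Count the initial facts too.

Round 1 — (iii), derive T.
Round 2 — (vii), derive G.
Round 3 — (iv), derive W.
Round 4 — (vi), derive S.
Round 5 — (ii), derive J.
Closure: {C, E, G, J, M, N, S, T, V, W} — 10 facts.

10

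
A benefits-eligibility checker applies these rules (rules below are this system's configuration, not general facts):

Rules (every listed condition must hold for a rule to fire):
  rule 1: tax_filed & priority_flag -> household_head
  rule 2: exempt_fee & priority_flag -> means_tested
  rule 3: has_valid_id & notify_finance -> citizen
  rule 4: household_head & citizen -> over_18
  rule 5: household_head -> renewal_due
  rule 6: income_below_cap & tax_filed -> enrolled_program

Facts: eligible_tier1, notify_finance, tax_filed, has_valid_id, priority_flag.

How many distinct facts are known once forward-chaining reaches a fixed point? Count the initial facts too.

9

Round 1 fires rule 1, rule 3, giving household_head, citizen.
Round 2 fires rule 4, rule 5, giving over_18, renewal_due.
Closure: {citizen, eligible_tier1, has_valid_id, household_head, notify_finance, over_18, priority_flag, renewal_due, tax_filed} — 9 facts.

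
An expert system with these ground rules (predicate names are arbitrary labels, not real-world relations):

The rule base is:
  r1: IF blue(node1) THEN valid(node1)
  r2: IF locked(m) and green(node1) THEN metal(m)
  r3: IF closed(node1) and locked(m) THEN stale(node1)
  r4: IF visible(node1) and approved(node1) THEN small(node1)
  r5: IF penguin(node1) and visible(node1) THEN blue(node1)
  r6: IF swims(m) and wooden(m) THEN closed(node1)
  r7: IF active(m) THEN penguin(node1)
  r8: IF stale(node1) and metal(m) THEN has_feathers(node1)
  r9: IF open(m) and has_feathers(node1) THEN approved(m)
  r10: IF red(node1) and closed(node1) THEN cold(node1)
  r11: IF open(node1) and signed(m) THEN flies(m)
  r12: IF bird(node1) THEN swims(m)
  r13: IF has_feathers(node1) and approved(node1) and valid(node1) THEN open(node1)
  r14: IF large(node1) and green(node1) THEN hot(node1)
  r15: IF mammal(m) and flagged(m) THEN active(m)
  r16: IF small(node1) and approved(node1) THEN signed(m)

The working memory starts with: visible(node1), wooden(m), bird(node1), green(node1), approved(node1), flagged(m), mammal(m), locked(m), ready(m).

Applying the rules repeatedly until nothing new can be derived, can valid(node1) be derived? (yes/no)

[1] r2 [IF locked(m) and green(node1) THEN metal(m)]; r4 [IF visible(node1) and approved(node1) THEN small(node1)]; r12 [IF bird(node1) THEN swims(m)]; r15 [IF mammal(m) and flagged(m) THEN active(m)]. ⇒ new: metal(m), small(node1), swims(m), active(m).
[2] r6 [IF swims(m) and wooden(m) THEN closed(node1)]; r7 [IF active(m) THEN penguin(node1)]; r16 [IF small(node1) and approved(node1) THEN signed(m)]. ⇒ new: closed(node1), penguin(node1), signed(m).
[3] r3 [IF closed(node1) and locked(m) THEN stale(node1)]; r5 [IF penguin(node1) and visible(node1) THEN blue(node1)]. ⇒ new: stale(node1), blue(node1).
[4] r1 [IF blue(node1) THEN valid(node1)]; r8 [IF stale(node1) and metal(m) THEN has_feathers(node1)]. ⇒ new: valid(node1), has_feathers(node1).
[5] r13 [IF has_feathers(node1) and approved(node1) and valid(node1) THEN open(node1)]. ⇒ new: open(node1).
[6] r11 [IF open(node1) and signed(m) THEN flies(m)]. ⇒ new: flies(m).
valid(node1) appears in round 4, so it is derivable.

yes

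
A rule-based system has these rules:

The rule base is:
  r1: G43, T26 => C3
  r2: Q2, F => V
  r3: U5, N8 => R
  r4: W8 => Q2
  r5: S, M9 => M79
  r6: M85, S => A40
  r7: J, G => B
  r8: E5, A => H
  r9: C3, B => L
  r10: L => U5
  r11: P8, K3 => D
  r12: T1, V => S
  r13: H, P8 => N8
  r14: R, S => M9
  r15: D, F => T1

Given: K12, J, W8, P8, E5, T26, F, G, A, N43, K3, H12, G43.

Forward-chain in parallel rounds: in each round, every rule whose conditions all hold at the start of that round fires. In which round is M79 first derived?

6

Round 1: r1 [G43, T26 => C3]; r4 [W8 => Q2]; r7 [J, G => B]; r8 [E5, A => H]; r11 [P8, K3 => D]. New: C3, Q2, B, H, D.
Round 2: r2 [Q2, F => V]; r9 [C3, B => L]; r13 [H, P8 => N8]; r15 [D, F => T1]. New: V, L, N8, T1.
Round 3: r10 [L => U5]; r12 [T1, V => S]. New: U5, S.
Round 4: r3 [U5, N8 => R]. New: R.
Round 5: r14 [R, S => M9]. New: M9.
Round 6: r5 [S, M9 => M79]. New: M79.
M79 first appears in round 6.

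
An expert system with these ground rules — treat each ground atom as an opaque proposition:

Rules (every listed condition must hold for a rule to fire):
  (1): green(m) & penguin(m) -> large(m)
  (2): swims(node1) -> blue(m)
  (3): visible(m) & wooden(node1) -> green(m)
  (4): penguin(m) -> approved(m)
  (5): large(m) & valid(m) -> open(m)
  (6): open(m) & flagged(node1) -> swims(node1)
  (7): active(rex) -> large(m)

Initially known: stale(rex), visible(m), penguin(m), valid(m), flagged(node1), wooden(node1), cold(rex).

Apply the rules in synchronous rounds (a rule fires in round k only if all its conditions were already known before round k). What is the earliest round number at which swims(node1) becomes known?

4

[1] (3) [visible(m) & wooden(node1) -> green(m)]; (4) [penguin(m) -> approved(m)]. ⇒ new: green(m), approved(m).
[2] (1) [green(m) & penguin(m) -> large(m)]. ⇒ new: large(m).
[3] (5) [large(m) & valid(m) -> open(m)]. ⇒ new: open(m).
[4] (6) [open(m) & flagged(node1) -> swims(node1)]. ⇒ new: swims(node1).
swims(node1) first appears in round 4.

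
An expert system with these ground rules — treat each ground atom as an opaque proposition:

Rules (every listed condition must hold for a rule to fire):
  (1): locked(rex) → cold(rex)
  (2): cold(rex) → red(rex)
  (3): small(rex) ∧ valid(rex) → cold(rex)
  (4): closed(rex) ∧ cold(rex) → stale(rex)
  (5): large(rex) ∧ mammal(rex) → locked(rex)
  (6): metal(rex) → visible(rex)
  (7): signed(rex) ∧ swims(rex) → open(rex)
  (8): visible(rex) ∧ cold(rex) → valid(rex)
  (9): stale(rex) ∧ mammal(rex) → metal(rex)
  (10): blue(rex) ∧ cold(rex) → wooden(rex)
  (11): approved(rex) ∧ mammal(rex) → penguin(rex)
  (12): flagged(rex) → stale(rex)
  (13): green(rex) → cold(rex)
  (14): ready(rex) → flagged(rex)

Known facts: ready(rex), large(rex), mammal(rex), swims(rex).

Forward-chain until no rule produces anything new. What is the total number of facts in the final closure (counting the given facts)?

12

Round 1: (5) [large(rex) ∧ mammal(rex) → locked(rex)]; (14) [ready(rex) → flagged(rex)]. New: locked(rex), flagged(rex).
Round 2: (1) [locked(rex) → cold(rex)]; (12) [flagged(rex) → stale(rex)]. New: cold(rex), stale(rex).
Round 3: (2) [cold(rex) → red(rex)]; (9) [stale(rex) ∧ mammal(rex) → metal(rex)]. New: red(rex), metal(rex).
Round 4: (6) [metal(rex) → visible(rex)]. New: visible(rex).
Round 5: (8) [visible(rex) ∧ cold(rex) → valid(rex)]. New: valid(rex).
Closure: {cold(rex), flagged(rex), large(rex), locked(rex), mammal(rex), metal(rex), ready(rex), red(rex), stale(rex), swims(rex), valid(rex), visible(rex)} — 12 facts.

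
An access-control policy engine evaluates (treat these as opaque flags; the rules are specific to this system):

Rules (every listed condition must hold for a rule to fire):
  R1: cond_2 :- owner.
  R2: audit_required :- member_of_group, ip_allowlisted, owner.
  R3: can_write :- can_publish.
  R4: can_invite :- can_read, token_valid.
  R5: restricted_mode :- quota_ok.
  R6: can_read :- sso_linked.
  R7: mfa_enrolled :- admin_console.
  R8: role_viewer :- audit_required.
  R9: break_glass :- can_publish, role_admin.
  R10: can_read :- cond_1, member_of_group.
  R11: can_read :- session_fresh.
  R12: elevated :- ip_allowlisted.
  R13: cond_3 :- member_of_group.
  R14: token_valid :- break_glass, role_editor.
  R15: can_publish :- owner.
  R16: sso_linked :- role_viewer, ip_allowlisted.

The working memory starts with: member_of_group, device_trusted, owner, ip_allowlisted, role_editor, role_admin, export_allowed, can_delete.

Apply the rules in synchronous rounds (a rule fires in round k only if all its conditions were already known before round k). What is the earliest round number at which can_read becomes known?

4

Round 1: R1 [cond_2 :- owner.]; R2 [audit_required :- member_of_group, ip_allowlisted, owner.]; R12 [elevated :- ip_allowlisted.]; R13 [cond_3 :- member_of_group.]; R15 [can_publish :- owner.]. New: cond_2, audit_required, elevated, cond_3, can_publish.
Round 2: R3 [can_write :- can_publish.]; R8 [role_viewer :- audit_required.]; R9 [break_glass :- can_publish, role_admin.]. New: can_write, role_viewer, break_glass.
Round 3: R14 [token_valid :- break_glass, role_editor.]; R16 [sso_linked :- role_viewer, ip_allowlisted.]. New: token_valid, sso_linked.
Round 4: R6 [can_read :- sso_linked.]. New: can_read.
can_read first appears in round 4.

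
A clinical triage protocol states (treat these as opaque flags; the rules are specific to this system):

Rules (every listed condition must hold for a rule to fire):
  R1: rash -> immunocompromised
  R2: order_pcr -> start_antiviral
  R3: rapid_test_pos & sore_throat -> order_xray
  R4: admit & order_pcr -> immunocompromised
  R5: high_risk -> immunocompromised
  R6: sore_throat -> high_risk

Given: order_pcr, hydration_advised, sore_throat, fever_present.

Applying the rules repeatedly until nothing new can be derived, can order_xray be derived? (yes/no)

no

[1] R2 [order_pcr -> start_antiviral]; R6 [sore_throat -> high_risk]. ⇒ new: start_antiviral, high_risk.
[2] R5 [high_risk -> immunocompromised]. ⇒ new: immunocompromised.
Fixed point reached. order_xray is concluded only by R3; R3 needs rapid_test_pos (never derived).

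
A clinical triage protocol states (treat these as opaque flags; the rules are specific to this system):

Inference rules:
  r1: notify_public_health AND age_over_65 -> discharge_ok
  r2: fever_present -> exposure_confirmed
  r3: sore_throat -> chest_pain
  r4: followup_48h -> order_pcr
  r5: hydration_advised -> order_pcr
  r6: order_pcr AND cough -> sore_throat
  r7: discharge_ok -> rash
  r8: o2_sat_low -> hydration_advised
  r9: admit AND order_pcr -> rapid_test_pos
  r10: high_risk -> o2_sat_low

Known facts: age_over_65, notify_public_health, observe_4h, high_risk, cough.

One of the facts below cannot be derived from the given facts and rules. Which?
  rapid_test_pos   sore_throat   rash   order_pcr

Round 1 fires r1, r10, giving discharge_ok, o2_sat_low.
Round 2 fires r7, r8, giving rash, hydration_advised.
Round 3 fires r5, giving order_pcr.
Round 4 fires r6, giving sore_throat.
Round 5 fires r3, giving chest_pain.
Derived: order_pcr (round 3), sore_throat (round 4), rash (round 2). rapid_test_pos never appears in any round.

rapid_test_pos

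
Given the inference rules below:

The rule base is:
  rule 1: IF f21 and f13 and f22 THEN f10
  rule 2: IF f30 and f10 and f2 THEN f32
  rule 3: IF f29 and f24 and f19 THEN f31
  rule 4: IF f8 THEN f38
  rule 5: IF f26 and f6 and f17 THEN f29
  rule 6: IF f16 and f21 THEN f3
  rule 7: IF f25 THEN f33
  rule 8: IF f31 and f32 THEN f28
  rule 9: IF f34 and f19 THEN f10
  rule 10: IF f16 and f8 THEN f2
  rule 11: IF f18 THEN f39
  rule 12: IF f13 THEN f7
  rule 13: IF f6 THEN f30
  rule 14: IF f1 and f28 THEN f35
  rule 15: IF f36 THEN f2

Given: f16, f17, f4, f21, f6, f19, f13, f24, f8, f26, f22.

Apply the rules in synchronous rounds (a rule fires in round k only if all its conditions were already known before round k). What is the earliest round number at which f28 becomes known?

3

Round 1: rule 1 [IF f21 and f13 and f22 THEN f10]; rule 4 [IF f8 THEN f38]; rule 5 [IF f26 and f6 and f17 THEN f29]; rule 6 [IF f16 and f21 THEN f3]; rule 10 [IF f16 and f8 THEN f2]; rule 12 [IF f13 THEN f7]; rule 13 [IF f6 THEN f30]. Adds f10, f38, f29, f3, f2, f7, f30.
Round 2: rule 2 [IF f30 and f10 and f2 THEN f32]; rule 3 [IF f29 and f24 and f19 THEN f31]. Adds f32, f31.
Round 3: rule 8 [IF f31 and f32 THEN f28]. Adds f28.
f28 first appears in round 3.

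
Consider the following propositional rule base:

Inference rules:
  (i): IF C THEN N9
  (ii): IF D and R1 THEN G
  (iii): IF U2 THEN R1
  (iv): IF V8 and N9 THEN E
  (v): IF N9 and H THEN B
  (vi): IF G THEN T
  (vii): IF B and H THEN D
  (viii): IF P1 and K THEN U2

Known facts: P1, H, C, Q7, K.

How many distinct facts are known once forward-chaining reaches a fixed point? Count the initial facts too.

12

Round 1: (i) [IF C THEN N9]; (viii) [IF P1 and K THEN U2]. Adds N9, U2.
Round 2: (iii) [IF U2 THEN R1]; (v) [IF N9 and H THEN B]. Adds R1, B.
Round 3: (vii) [IF B and H THEN D]. Adds D.
Round 4: (ii) [IF D and R1 THEN G]. Adds G.
Round 5: (vi) [IF G THEN T]. Adds T.
Closure: {B, C, D, G, H, K, N9, P1, Q7, R1, T, U2} — 12 facts.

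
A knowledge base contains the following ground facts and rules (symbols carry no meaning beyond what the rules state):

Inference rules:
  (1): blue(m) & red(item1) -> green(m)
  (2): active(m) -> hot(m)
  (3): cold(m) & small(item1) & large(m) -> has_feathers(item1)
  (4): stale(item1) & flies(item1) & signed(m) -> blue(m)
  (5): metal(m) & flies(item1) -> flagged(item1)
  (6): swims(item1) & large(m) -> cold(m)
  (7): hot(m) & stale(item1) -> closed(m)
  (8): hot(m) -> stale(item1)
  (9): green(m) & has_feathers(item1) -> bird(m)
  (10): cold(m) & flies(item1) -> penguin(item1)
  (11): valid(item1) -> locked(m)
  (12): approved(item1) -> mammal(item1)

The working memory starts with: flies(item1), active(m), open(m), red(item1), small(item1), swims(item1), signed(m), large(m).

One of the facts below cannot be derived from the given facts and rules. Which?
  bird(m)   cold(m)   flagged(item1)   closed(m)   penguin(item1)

flagged(item1)

[1] (2) [active(m) -> hot(m)]; (6) [swims(item1) & large(m) -> cold(m)]. ⇒ new: hot(m), cold(m).
[2] (3) [cold(m) & small(item1) & large(m) -> has_feathers(item1)]; (8) [hot(m) -> stale(item1)]; (10) [cold(m) & flies(item1) -> penguin(item1)]. ⇒ new: has_feathers(item1), stale(item1), penguin(item1).
[3] (4) [stale(item1) & flies(item1) & signed(m) -> blue(m)]; (7) [hot(m) & stale(item1) -> closed(m)]. ⇒ new: blue(m), closed(m).
[4] (1) [blue(m) & red(item1) -> green(m)]. ⇒ new: green(m).
[5] (9) [green(m) & has_feathers(item1) -> bird(m)]. ⇒ new: bird(m).
Derived: cold(m) (round 1), closed(m) (round 3), penguin(item1) (round 2), bird(m) (round 5). flagged(item1) never appears in any round.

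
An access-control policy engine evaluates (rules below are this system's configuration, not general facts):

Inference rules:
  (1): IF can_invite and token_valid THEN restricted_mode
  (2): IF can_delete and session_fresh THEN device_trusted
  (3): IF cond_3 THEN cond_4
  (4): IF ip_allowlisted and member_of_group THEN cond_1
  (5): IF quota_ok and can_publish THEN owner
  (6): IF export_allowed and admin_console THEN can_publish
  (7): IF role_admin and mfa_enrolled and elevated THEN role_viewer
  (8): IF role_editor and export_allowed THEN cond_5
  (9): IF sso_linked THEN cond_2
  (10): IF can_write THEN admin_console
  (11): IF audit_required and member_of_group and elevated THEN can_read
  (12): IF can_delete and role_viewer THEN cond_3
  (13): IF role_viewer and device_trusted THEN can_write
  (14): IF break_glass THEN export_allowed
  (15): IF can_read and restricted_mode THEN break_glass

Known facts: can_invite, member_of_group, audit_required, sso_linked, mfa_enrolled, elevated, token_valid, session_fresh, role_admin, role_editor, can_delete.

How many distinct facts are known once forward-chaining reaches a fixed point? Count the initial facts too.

Round 1: (1) [IF can_invite and token_valid THEN restricted_mode]; (2) [IF can_delete and session_fresh THEN device_trusted]; (7) [IF role_admin and mfa_enrolled and elevated THEN role_viewer]; (9) [IF sso_linked THEN cond_2]; (11) [IF audit_required and member_of_group and elevated THEN can_read]. New: restricted_mode, device_trusted, role_viewer, cond_2, can_read.
Round 2: (12) [IF can_delete and role_viewer THEN cond_3]; (13) [IF role_viewer and device_trusted THEN can_write]; (15) [IF can_read and restricted_mode THEN break_glass]. New: cond_3, can_write, break_glass.
Round 3: (3) [IF cond_3 THEN cond_4]; (10) [IF can_write THEN admin_console]; (14) [IF break_glass THEN export_allowed]. New: cond_4, admin_console, export_allowed.
Round 4: (6) [IF export_allowed and admin_console THEN can_publish]; (8) [IF role_editor and export_allowed THEN cond_5]. New: can_publish, cond_5.
Closure: {admin_console, audit_required, break_glass, can_delete, can_invite, can_publish, can_read, can_write, cond_2, cond_3, cond_4, cond_5, device_trusted, elevated, export_allowed, member_of_group, mfa_enrolled, restricted_mode, role_admin, role_editor, role_viewer, session_fresh, sso_linked, token_valid} — 24 facts.

24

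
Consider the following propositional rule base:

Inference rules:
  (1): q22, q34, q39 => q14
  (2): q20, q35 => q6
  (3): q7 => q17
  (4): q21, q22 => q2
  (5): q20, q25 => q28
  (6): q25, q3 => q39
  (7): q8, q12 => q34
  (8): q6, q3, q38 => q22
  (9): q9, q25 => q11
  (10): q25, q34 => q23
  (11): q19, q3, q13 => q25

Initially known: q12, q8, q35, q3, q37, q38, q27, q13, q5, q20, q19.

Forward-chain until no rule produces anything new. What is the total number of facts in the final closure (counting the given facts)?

19

Round 1 — (2), (7), (11), derive q6, q34, q25.
Round 2 — (5), (6), (8), (10), derive q28, q39, q22, q23.
Round 3 — (1), derive q14.
Closure: {q12, q13, q14, q19, q20, q22, q23, q25, q27, q28, q3, q34, q35, q37, q38, q39, q5, q6, q8} — 19 facts.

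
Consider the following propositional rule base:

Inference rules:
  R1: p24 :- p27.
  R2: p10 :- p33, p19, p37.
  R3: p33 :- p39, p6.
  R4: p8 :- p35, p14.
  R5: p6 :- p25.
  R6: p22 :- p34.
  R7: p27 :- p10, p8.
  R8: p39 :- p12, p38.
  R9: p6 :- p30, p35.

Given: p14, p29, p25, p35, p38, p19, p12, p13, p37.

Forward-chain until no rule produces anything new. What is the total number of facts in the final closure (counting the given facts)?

16

Round 1: R4 [p8 :- p35, p14.]; R5 [p6 :- p25.]; R8 [p39 :- p12, p38.]. Adds p8, p6, p39.
Round 2: R3 [p33 :- p39, p6.]. Adds p33.
Round 3: R2 [p10 :- p33, p19, p37.]. Adds p10.
Round 4: R7 [p27 :- p10, p8.]. Adds p27.
Round 5: R1 [p24 :- p27.]. Adds p24.
Closure: {p10, p12, p13, p14, p19, p24, p25, p27, p29, p33, p35, p37, p38, p39, p6, p8} — 16 facts.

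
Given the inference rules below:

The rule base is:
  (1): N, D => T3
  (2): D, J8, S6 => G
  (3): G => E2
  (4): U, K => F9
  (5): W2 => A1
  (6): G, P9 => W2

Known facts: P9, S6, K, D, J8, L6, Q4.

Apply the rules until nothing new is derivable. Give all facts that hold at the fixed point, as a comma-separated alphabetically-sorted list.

[1] (2) [D, J8, S6 => G]. ⇒ new: G.
[2] (3) [G => E2]; (6) [G, P9 => W2]. ⇒ new: E2, W2.
[3] (5) [W2 => A1]. ⇒ new: A1.

A1, D, E2, G, J8, K, L6, P9, Q4, S6, W2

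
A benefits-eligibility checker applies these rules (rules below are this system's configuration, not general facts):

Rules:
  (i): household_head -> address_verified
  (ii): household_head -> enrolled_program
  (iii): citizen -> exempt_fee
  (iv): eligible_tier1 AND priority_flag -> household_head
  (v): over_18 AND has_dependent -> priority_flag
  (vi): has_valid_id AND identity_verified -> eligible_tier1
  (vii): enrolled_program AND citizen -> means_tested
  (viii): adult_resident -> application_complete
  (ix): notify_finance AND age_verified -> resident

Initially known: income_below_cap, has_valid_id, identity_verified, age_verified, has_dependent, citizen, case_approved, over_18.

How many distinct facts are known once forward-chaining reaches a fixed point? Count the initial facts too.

Round 1: (iii) [citizen -> exempt_fee]; (v) [over_18 AND has_dependent -> priority_flag]; (vi) [has_valid_id AND identity_verified -> eligible_tier1]. New: exempt_fee, priority_flag, eligible_tier1.
Round 2: (iv) [eligible_tier1 AND priority_flag -> household_head]. New: household_head.
Round 3: (i) [household_head -> address_verified]; (ii) [household_head -> enrolled_program]. New: address_verified, enrolled_program.
Round 4: (vii) [enrolled_program AND citizen -> means_tested]. New: means_tested.
Closure: {address_verified, age_verified, case_approved, citizen, eligible_tier1, enrolled_program, exempt_fee, has_dependent, has_valid_id, household_head, identity_verified, income_below_cap, means_tested, over_18, priority_flag} — 15 facts.

15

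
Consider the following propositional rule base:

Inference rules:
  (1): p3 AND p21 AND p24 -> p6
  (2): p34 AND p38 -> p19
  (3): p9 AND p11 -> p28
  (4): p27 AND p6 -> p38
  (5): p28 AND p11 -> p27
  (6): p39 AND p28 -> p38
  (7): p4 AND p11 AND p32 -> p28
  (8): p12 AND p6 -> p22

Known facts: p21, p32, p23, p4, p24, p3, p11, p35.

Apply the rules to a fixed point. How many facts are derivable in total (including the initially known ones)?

12

Round 1: (1) [p3 AND p21 AND p24 -> p6]; (7) [p4 AND p11 AND p32 -> p28]. New: p6, p28.
Round 2: (5) [p28 AND p11 -> p27]. New: p27.
Round 3: (4) [p27 AND p6 -> p38]. New: p38.
Closure: {p11, p21, p23, p24, p27, p28, p3, p32, p35, p38, p4, p6} — 12 facts.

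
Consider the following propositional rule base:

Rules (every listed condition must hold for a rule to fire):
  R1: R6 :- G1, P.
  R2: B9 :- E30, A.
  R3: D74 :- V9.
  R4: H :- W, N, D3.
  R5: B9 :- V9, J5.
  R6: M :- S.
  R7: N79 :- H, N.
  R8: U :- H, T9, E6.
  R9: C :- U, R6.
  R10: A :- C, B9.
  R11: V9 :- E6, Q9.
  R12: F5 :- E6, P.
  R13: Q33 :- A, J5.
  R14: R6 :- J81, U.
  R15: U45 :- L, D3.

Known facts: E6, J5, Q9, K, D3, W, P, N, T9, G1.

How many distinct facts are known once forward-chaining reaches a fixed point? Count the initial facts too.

21

Round 1: R1 [R6 :- G1, P.]; R4 [H :- W, N, D3.]; R11 [V9 :- E6, Q9.]; R12 [F5 :- E6, P.]. Adds R6, H, V9, F5.
Round 2: R3 [D74 :- V9.]; R5 [B9 :- V9, J5.]; R7 [N79 :- H, N.]; R8 [U :- H, T9, E6.]. Adds D74, B9, N79, U.
Round 3: R9 [C :- U, R6.]. Adds C.
Round 4: R10 [A :- C, B9.]. Adds A.
Round 5: R13 [Q33 :- A, J5.]. Adds Q33.
Closure: {A, B9, C, D3, D74, E6, F5, G1, H, J5, K, N, N79, P, Q33, Q9, R6, T9, U, V9, W} — 21 facts.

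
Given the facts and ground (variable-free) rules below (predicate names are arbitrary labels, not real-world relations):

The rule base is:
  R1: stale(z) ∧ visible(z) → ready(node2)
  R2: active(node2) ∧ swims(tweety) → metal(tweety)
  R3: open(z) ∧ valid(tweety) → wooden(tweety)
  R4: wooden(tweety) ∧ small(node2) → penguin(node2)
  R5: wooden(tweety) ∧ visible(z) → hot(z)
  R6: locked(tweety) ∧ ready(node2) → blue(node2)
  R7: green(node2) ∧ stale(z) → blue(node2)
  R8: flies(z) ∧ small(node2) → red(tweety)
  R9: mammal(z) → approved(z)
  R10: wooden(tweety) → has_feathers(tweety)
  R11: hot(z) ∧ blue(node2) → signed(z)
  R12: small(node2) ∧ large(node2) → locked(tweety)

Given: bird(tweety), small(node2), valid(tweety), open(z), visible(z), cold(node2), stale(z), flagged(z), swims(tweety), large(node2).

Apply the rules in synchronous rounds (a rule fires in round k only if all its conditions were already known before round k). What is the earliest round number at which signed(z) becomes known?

3

Round 1: R1 [stale(z) ∧ visible(z) → ready(node2)]; R3 [open(z) ∧ valid(tweety) → wooden(tweety)]; R12 [small(node2) ∧ large(node2) → locked(tweety)]. Adds ready(node2), wooden(tweety), locked(tweety).
Round 2: R4 [wooden(tweety) ∧ small(node2) → penguin(node2)]; R5 [wooden(tweety) ∧ visible(z) → hot(z)]; R6 [locked(tweety) ∧ ready(node2) → blue(node2)]; R10 [wooden(tweety) → has_feathers(tweety)]. Adds penguin(node2), hot(z), blue(node2), has_feathers(tweety).
Round 3: R11 [hot(z) ∧ blue(node2) → signed(z)]. Adds signed(z).
signed(z) first appears in round 3.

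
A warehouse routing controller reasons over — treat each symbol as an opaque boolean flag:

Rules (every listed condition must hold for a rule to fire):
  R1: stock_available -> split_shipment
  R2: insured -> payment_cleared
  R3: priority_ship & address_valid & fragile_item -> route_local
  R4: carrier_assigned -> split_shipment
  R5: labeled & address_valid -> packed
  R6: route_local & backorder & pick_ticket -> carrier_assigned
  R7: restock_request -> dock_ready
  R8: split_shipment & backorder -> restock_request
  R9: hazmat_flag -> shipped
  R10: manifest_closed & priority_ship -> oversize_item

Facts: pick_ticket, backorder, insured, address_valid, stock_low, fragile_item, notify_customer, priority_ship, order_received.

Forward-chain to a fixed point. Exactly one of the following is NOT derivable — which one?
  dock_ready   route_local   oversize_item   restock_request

Round 1: R2 [insured -> payment_cleared]; R3 [priority_ship & address_valid & fragile_item -> route_local]. Adds payment_cleared, route_local.
Round 2: R6 [route_local & backorder & pick_ticket -> carrier_assigned]. Adds carrier_assigned.
Round 3: R4 [carrier_assigned -> split_shipment]. Adds split_shipment.
Round 4: R8 [split_shipment & backorder -> restock_request]. Adds restock_request.
Round 5: R7 [restock_request -> dock_ready]. Adds dock_ready.
Derived: dock_ready (round 5), route_local (round 1), restock_request (round 4). oversize_item never appears in any round.

oversize_item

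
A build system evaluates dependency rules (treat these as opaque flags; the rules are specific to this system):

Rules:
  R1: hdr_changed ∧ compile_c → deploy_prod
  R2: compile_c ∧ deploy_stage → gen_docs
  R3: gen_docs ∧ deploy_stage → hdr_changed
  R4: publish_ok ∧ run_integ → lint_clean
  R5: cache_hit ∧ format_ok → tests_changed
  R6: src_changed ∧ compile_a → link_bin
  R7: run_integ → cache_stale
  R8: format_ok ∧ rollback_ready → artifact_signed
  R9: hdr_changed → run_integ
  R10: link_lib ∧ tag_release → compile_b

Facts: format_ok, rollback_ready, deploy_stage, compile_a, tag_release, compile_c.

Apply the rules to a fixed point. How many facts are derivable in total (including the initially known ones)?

[1] R2 [compile_c ∧ deploy_stage → gen_docs]; R8 [format_ok ∧ rollback_ready → artifact_signed]. ⇒ new: gen_docs, artifact_signed.
[2] R3 [gen_docs ∧ deploy_stage → hdr_changed]. ⇒ new: hdr_changed.
[3] R1 [hdr_changed ∧ compile_c → deploy_prod]; R9 [hdr_changed → run_integ]. ⇒ new: deploy_prod, run_integ.
[4] R7 [run_integ → cache_stale]. ⇒ new: cache_stale.
Closure: {artifact_signed, cache_stale, compile_a, compile_c, deploy_prod, deploy_stage, format_ok, gen_docs, hdr_changed, rollback_ready, run_integ, tag_release} — 12 facts.

12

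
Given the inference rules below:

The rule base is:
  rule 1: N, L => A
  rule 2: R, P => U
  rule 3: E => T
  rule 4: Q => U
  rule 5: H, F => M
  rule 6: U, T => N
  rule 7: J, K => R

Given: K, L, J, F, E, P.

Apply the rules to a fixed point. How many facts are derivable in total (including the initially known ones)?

11

Round 1: rule 3 [E => T]; rule 7 [J, K => R]. Adds T, R.
Round 2: rule 2 [R, P => U]. Adds U.
Round 3: rule 6 [U, T => N]. Adds N.
Round 4: rule 1 [N, L => A]. Adds A.
Closure: {A, E, F, J, K, L, N, P, R, T, U} — 11 facts.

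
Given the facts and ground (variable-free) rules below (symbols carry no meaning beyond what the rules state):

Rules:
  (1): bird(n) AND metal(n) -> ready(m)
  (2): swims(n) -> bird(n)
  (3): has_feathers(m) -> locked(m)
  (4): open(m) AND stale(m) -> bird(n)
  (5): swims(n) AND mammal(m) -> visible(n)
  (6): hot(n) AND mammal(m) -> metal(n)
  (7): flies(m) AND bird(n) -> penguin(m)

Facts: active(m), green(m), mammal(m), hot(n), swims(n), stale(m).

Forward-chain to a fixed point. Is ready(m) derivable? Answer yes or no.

Round 1 — (2), (5), (6), derive bird(n), visible(n), metal(n).
Round 2 — (1), derive ready(m).
ready(m) appears in round 2, so it is derivable.

yes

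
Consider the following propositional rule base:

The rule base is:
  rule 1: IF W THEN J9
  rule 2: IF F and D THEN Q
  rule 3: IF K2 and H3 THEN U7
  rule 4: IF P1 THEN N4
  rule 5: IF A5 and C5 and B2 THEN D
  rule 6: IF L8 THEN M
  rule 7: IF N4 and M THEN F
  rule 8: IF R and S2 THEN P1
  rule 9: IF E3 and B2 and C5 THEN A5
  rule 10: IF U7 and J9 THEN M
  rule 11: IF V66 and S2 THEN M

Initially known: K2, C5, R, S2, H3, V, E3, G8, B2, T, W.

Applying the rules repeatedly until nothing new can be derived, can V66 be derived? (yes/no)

no

[1] rule 1 [IF W THEN J9]; rule 3 [IF K2 and H3 THEN U7]; rule 8 [IF R and S2 THEN P1]; rule 9 [IF E3 and B2 and C5 THEN A5]. ⇒ new: J9, U7, P1, A5.
[2] rule 4 [IF P1 THEN N4]; rule 5 [IF A5 and C5 and B2 THEN D]; rule 10 [IF U7 and J9 THEN M]. ⇒ new: N4, D, M.
[3] rule 7 [IF N4 and M THEN F]. ⇒ new: F.
[4] rule 2 [IF F and D THEN Q]. ⇒ new: Q.
Fixed point reached. No rule has V66 as a consequent, and it is not given.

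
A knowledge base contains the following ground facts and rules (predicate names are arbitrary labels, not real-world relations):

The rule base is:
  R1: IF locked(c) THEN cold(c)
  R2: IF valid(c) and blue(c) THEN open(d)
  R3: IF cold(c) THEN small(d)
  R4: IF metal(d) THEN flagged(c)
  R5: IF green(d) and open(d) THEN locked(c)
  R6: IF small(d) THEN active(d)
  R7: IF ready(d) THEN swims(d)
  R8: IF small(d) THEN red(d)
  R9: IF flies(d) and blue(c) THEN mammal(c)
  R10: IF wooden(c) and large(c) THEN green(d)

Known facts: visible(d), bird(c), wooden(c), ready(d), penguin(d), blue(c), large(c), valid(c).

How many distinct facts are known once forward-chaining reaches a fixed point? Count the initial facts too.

Round 1 fires R2, R7, R10, giving open(d), swims(d), green(d).
Round 2 fires R5, giving locked(c).
Round 3 fires R1, giving cold(c).
Round 4 fires R3, giving small(d).
Round 5 fires R6, R8, giving active(d), red(d).
Closure: {active(d), bird(c), blue(c), cold(c), green(d), large(c), locked(c), open(d), penguin(d), ready(d), red(d), small(d), swims(d), valid(c), visible(d), wooden(c)} — 16 facts.

16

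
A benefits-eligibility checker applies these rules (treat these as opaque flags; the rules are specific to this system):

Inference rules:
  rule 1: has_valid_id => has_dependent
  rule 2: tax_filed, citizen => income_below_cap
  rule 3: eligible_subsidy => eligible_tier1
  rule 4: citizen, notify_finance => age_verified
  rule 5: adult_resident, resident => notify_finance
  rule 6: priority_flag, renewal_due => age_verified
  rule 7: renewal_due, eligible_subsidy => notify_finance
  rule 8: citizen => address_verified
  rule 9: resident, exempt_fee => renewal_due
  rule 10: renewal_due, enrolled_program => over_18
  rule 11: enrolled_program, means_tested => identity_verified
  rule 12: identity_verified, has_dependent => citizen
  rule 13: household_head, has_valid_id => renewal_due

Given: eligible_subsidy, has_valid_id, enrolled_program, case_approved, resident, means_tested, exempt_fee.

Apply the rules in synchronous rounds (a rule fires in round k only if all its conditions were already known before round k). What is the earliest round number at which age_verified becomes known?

Round 1 — rule 1, rule 3, rule 9, rule 11, derive has_dependent, eligible_tier1, renewal_due, identity_verified.
Round 2 — rule 7, rule 10, rule 12, derive notify_finance, over_18, citizen.
Round 3 — rule 4, rule 8, derive age_verified, address_verified.
age_verified first appears in round 3.

3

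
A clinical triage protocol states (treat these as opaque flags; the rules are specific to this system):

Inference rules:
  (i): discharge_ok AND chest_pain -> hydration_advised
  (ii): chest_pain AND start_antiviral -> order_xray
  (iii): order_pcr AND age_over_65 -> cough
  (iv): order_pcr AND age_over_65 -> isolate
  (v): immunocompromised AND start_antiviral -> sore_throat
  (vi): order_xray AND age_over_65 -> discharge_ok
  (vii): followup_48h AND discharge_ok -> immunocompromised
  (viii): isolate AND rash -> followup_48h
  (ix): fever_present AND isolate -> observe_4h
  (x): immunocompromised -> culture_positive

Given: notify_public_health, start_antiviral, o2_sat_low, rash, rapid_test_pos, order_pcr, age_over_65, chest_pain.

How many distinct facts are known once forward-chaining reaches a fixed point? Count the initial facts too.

Round 1 — (ii), (iii), (iv), derive order_xray, cough, isolate.
Round 2 — (vi), (viii), derive discharge_ok, followup_48h.
Round 3 — (i), (vii), derive hydration_advised, immunocompromised.
Round 4 — (v), (x), derive sore_throat, culture_positive.
Closure: {age_over_65, chest_pain, cough, culture_positive, discharge_ok, followup_48h, hydration_advised, immunocompromised, isolate, notify_public_health, o2_sat_low, order_pcr, order_xray, rapid_test_pos, rash, sore_throat, start_antiviral} — 17 facts.

17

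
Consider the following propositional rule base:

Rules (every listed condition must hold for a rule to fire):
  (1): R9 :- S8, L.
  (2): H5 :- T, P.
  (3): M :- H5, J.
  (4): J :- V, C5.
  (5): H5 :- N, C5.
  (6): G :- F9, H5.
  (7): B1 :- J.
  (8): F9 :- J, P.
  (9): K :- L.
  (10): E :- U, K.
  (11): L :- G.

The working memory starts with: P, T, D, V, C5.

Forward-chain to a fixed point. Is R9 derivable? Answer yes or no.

Round 1: (2) [H5 :- T, P.]; (4) [J :- V, C5.]. New: H5, J.
Round 2: (3) [M :- H5, J.]; (7) [B1 :- J.]; (8) [F9 :- J, P.]. New: M, B1, F9.
Round 3: (6) [G :- F9, H5.]. New: G.
Round 4: (11) [L :- G.]. New: L.
Round 5: (9) [K :- L.]. New: K.
Fixed point reached. R9 is concluded only by (1); (1) needs S8 (never derived).

no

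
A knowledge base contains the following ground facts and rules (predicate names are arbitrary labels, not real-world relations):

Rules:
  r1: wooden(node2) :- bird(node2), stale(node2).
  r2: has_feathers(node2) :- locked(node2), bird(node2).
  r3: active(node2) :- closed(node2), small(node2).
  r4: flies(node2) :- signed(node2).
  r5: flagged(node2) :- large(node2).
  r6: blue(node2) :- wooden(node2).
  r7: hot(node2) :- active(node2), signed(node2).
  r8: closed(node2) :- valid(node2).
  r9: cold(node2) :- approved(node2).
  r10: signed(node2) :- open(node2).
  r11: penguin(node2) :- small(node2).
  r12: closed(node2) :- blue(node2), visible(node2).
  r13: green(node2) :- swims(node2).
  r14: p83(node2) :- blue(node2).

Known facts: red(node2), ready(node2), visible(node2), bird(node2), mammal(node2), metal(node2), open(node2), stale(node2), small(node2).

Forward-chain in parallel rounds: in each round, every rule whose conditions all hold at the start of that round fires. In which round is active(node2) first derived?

4

[1] r1 [wooden(node2) :- bird(node2), stale(node2).]; r10 [signed(node2) :- open(node2).]; r11 [penguin(node2) :- small(node2).]. ⇒ new: wooden(node2), signed(node2), penguin(node2).
[2] r4 [flies(node2) :- signed(node2).]; r6 [blue(node2) :- wooden(node2).]. ⇒ new: flies(node2), blue(node2).
[3] r12 [closed(node2) :- blue(node2), visible(node2).]; r14 [p83(node2) :- blue(node2).]. ⇒ new: closed(node2), p83(node2).
[4] r3 [active(node2) :- closed(node2), small(node2).]. ⇒ new: active(node2).
active(node2) first appears in round 4.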